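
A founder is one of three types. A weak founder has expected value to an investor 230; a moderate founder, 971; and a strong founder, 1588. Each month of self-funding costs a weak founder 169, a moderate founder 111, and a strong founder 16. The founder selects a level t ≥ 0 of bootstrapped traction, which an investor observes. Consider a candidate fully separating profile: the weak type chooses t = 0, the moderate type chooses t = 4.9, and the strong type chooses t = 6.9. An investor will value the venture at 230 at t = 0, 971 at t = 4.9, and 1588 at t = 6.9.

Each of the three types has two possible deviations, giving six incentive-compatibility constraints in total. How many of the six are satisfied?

4

Weak (own payoff 230): to t=4.9 gives 971 − 169×4.9 = 142.9 → no gain ✓; to t=6.9 gives 1588 − 169×6.9 = 421.9 → profitable ✗.
Moderate (own payoff 971 − 111×4.9 = 427.1): to t=0 gives 230 → no gain ✓; to t=6.9 gives 1588 − 111×6.9 = 822.1 → profitable ✗.
Strong (own payoff 1588 − 16×6.9 = 1477.6): to t=0 gives 230 → no gain ✓; to t=4.9 gives 971 − 16×4.9 = 892.6 → no gain ✓.
4 of the 6 constraints hold; not an equilibrium.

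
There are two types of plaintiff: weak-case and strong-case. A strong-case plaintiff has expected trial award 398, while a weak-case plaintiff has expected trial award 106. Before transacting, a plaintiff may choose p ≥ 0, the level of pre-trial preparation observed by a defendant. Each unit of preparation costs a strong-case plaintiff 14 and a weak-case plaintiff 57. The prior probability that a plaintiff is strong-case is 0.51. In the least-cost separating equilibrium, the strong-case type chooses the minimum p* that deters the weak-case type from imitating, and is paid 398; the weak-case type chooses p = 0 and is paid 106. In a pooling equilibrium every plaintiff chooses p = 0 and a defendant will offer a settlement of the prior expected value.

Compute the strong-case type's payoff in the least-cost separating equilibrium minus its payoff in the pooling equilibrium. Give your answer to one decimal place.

71.4

Least-cost separating signal: p* solves 106 = 398 − 57·p*, so p* = (398 − 106)/57 ≈ 5.1228.
Strong-case type's separating payoff: 398 − 14 × p* = 398 − 14 × (398 − 106)/57 = 398 − 4088/57 ≈ 326.281.
Pooling payoff: 0.51 × 398 + 0.49 × 106 = 254.92.
Difference: 326.281 − 254.92 = 71.361, i.e. 71.4 to one decimal place.
The strong-case type prefers to separate.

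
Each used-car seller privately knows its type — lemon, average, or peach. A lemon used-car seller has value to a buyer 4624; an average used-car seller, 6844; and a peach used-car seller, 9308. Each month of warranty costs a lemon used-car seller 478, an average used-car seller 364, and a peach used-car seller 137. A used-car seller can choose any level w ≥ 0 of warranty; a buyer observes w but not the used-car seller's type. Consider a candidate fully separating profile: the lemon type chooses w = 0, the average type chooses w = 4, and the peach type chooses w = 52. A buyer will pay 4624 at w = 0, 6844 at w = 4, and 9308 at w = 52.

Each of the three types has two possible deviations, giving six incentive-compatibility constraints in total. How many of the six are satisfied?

Lemon (own payoff 4624): to w=4 gives 6844 − 478×4 = 4932 → profitable ✗; to w=52 gives 9308 − 478×52 = -15548 → no gain ✓.
Peach (own payoff 9308 − 137×52 = 2184): to w=0 gives 4624 → profitable ✗; to w=4 gives 6844 − 137×4 = 6296 → profitable ✗.
Average (own payoff 6844 − 364×4 = 5388): to w=0 gives 4624 → no gain ✓; to w=52 gives 9308 − 364×52 = -9620 → no gain ✓.
3 of the 6 constraints hold; not an equilibrium.

3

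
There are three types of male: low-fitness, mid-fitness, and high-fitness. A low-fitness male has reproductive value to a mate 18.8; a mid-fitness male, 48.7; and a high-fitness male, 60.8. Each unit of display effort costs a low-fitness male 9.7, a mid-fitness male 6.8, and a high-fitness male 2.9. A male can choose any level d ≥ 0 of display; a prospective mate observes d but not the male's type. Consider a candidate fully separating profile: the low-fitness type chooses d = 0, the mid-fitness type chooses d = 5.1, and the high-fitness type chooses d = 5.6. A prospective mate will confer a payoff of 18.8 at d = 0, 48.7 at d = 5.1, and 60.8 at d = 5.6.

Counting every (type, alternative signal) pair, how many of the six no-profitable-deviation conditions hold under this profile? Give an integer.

4

Mid-fitness (own payoff 48.7 − 6.8×5.1 = 14.02): to d=0 gives 18.8 → profitable ✗; to d=5.6 gives 60.8 − 6.8×5.6 = 22.72 → profitable ✗.
High-fitness (own payoff 60.8 − 2.9×5.6 = 44.56): to d=0 gives 18.8 → no gain ✓; to d=5.1 gives 48.7 − 2.9×5.1 = 33.91 → no gain ✓.
Low-fitness (own payoff 18.8): to d=5.1 gives 48.7 − 9.7×5.1 = -0.77 → no gain ✓; to d=5.6 gives 60.8 − 9.7×5.6 = 6.48 → no gain ✓.
4 of the 6 constraints hold; not an equilibrium.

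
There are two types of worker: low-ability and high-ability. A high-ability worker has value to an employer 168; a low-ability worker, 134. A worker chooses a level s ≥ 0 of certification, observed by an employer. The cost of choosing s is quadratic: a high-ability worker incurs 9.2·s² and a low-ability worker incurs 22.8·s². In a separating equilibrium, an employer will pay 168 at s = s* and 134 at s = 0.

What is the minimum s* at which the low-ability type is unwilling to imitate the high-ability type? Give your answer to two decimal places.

1.22

The low-ability type at s = 0 receives 134; imitating at s* yields 168 − 22.8·s*².
Indifference: 134 = 168 − 22.8·s*², so s*² = (168 − 134) / 22.8 ≈ 1.4912.
s* = √1.4912 ≈ 1.22.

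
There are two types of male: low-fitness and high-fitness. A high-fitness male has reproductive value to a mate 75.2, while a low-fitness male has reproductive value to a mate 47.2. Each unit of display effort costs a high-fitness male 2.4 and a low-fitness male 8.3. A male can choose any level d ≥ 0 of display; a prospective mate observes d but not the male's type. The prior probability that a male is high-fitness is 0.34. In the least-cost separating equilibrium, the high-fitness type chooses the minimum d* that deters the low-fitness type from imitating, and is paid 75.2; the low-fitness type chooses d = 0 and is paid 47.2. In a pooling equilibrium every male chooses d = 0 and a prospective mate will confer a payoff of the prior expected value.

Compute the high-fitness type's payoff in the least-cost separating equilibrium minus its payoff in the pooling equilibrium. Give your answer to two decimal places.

10.38

Least-cost separating signal: d* solves 47.2 = 75.2 − 8.3·d*, so d* = (75.2 − 47.2)/8.3 ≈ 3.3735.
High-fitness type's separating payoff: 75.2 − 2.4 × d* = 75.2 − 2.4 × (75.2 − 47.2)/8.3 = 75.2 − 67.2/8.3 ≈ 67.1036.
Pooling payoff: 0.34 × 75.2 + 0.66 × 47.2 = 56.72.
Difference: 67.1036 − 56.72 = 10.3836, i.e. 10.38 to two decimal places.
The high-fitness type prefers to separate.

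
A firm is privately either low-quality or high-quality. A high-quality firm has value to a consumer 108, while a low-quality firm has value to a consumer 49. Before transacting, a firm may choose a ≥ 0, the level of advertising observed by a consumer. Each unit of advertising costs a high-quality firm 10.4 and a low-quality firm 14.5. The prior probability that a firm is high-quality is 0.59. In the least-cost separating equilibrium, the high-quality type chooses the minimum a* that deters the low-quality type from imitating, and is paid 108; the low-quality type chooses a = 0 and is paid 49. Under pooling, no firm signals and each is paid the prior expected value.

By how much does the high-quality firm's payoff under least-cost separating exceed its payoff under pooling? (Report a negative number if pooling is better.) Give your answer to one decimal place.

Least-cost separating signal: a* solves 49 = 108 − 14.5·a*, so a* = (108 − 49)/14.5 ≈ 4.0690.
High-quality type's separating payoff: 108 − 10.4 × a* = 108 − 10.4 × (108 − 49)/14.5 = 108 − 613.6/14.5 ≈ 65.683.
Pooling payoff: 0.59 × 108 + 0.41 × 49 = 83.81.
Difference: 65.683 − 83.81 = -18.127, i.e. -18.1 to one decimal place.
The high-quality type would prefer the pooling outcome.

-18.1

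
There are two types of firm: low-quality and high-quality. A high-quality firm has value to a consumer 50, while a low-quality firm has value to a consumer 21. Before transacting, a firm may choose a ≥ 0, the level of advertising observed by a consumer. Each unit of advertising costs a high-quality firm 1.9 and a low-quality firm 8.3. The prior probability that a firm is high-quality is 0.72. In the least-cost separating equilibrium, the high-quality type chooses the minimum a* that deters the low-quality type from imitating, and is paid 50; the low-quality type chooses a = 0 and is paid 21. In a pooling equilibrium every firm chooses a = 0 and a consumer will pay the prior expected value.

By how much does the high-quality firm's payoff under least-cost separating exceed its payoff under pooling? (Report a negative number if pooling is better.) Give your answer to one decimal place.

1.5

Least-cost separating signal: a* solves 21 = 50 − 8.3·a*, so a* = (50 − 21)/8.3 ≈ 3.4940.
High-quality type's separating payoff: 50 − 1.9 × a* = 50 − 1.9 × (50 − 21)/8.3 = 50 − 55.1/8.3 ≈ 43.361.
Pooling payoff: 0.72 × 50 + 0.28 × 21 = 41.88.
Difference: 43.361 − 41.88 = 1.481, i.e. 1.5 to one decimal place.
The high-quality type prefers to separate.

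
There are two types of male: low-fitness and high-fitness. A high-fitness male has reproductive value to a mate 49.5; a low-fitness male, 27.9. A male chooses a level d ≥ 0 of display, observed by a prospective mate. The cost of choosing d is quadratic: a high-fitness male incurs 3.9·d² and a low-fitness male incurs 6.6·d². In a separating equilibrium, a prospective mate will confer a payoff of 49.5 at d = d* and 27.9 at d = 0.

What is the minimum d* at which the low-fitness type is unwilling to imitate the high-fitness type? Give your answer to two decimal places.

The low-fitness type at d = 0 receives 27.9; imitating at d* yields 49.5 − 6.6·d*².
Indifference: 27.9 = 49.5 − 6.6·d*², so d*² = (49.5 − 27.9) / 6.6 ≈ 3.2727.
d* = √3.2727 ≈ 1.81.

1.81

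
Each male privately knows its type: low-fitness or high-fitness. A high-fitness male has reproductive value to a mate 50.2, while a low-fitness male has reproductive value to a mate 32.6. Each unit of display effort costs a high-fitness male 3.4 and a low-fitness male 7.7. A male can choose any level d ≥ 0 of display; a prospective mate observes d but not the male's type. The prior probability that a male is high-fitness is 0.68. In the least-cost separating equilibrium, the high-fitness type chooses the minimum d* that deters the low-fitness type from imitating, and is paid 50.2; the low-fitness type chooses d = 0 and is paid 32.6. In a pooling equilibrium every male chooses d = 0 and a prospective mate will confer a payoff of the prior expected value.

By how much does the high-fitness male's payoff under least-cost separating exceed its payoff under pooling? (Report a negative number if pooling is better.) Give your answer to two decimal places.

Least-cost separating signal: d* solves 32.6 = 50.2 − 7.7·d*, so d* = (50.2 − 32.6)/7.7 ≈ 2.2857.
High-fitness type's separating payoff: 50.2 − 3.4 × d* = 50.2 − 3.4 × (50.2 − 32.6)/7.7 = 50.2 − 59.84/7.7 ≈ 42.4286.
Pooling payoff: 0.68 × 50.2 + 0.32 × 32.6 = 44.568.
Difference: 42.4286 − 44.568 = -2.1394, i.e. -2.14 to two decimal places.
The high-fitness type would prefer the pooling outcome.

-2.14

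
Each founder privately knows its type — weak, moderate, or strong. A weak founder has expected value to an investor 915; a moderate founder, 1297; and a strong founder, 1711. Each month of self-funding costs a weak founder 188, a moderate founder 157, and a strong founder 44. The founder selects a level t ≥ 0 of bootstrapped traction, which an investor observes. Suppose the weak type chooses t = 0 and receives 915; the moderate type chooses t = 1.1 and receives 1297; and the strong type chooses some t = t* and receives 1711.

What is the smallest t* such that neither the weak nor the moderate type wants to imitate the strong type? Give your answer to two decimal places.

4.23

Weak type (on-path payoff 915) won't mimic when 915 ≥ 1711 − 188·t*, i.e. t* ≥ 4.23.
Moderate type (on-path payoff 1297 − 157×1.1 = 1124.3) won't mimic when 1124.3 ≥ 1711 − 157·t*, i.e. t* ≥ 3.74.
Both must hold, so t* = max(4.23, 3.74) = 4.23. The weak type's constraint binds.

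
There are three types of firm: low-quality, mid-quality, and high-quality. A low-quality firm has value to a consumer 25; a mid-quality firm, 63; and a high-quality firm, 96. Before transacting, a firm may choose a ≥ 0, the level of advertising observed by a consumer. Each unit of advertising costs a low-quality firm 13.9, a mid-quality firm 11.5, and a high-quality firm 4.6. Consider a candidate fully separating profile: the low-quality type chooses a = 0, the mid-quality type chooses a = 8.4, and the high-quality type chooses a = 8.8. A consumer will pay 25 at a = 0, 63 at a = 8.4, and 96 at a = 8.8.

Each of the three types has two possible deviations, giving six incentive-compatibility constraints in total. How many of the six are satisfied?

Mid-quality (own payoff 63 − 11.5×8.4 = -33.6): to a=0 gives 25 → profitable ✗; to a=8.8 gives 96 − 11.5×8.8 = -5.2 → profitable ✗.
High-quality (own payoff 96 − 4.6×8.8 = 55.52): to a=0 gives 25 → no gain ✓; to a=8.4 gives 63 − 4.6×8.4 = 24.36 → no gain ✓.
Low-quality (own payoff 25): to a=8.4 gives 63 − 13.9×8.4 = -53.76 → no gain ✓; to a=8.8 gives 96 − 13.9×8.8 = -26.32 → no gain ✓.
4 of the 6 constraints hold; not an equilibrium.

4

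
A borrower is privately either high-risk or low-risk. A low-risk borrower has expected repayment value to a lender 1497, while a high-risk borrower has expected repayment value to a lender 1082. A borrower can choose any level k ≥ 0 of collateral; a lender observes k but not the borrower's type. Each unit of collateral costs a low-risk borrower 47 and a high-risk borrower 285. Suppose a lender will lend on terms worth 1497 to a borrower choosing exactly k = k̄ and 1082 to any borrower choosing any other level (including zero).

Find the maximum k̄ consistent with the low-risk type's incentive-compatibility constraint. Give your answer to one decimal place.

Choosing k̄ yields the low-risk type 1497 − 47·k̄; choosing zero yields 1082.
The low-risk type is indifferent at 1497 − 47·k̄ = 1082, i.e. k̄ = (1497 − 1082) / 47 ≈ 8.8.
For any k̄ above 8.8 the low-risk type would rather pool at zero, so separation collapses.

8.8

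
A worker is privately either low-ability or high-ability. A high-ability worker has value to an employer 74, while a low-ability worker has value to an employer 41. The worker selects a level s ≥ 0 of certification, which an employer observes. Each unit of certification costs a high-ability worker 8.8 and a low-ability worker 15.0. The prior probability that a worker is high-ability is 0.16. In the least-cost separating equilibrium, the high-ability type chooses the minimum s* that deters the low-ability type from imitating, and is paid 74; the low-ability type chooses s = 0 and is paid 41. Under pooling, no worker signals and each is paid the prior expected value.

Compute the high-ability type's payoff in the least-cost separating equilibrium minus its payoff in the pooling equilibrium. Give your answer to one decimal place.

8.4

Least-cost separating signal: s* solves 41 = 74 − 15.0·s*, so s* = (74 − 41)/15.0 = 2.2.
High-ability type's separating payoff: 74 − 8.8 × s* = 74 − 8.8 × (74 − 41)/15.0 = 74 − 290.4/15.0 = 54.64.
Pooling payoff: 0.16 × 74 + 0.84 × 41 = 46.28.
Difference: 54.64 − 46.28 = 8.36, i.e. 8.4 to one decimal place.
The high-ability type prefers to separate.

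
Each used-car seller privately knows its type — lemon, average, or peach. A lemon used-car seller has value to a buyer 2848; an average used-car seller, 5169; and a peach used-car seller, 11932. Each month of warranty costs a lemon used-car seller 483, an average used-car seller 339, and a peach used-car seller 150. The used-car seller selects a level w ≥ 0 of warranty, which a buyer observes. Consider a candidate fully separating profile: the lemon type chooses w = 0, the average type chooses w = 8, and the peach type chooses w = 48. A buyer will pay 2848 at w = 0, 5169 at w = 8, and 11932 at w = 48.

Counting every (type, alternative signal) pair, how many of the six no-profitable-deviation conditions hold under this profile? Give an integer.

5

Peach (own payoff 11932 − 150×48 = 4732): to w=0 gives 2848 → no gain ✓; to w=8 gives 5169 − 150×8 = 3969 → no gain ✓.
Lemon (own payoff 2848): to w=8 gives 5169 − 483×8 = 1305 → no gain ✓; to w=48 gives 11932 − 483×48 = -11252 → no gain ✓.
Average (own payoff 5169 − 339×8 = 2457): to w=0 gives 2848 → profitable ✗; to w=48 gives 11932 − 339×48 = -4340 → no gain ✓.
5 of the 6 constraints hold; not an equilibrium.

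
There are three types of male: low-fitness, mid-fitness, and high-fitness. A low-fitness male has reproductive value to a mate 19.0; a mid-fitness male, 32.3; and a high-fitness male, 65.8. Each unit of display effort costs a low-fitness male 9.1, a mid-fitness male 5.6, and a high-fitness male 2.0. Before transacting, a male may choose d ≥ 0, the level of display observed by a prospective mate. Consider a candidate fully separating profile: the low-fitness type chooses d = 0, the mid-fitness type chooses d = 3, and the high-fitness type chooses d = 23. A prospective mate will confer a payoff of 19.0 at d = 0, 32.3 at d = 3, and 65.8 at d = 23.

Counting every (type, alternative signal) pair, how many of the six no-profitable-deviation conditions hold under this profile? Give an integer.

4

Mid-fitness (own payoff 32.3 − 5.6×3 = 15.5): to d=0 gives 19.0 → profitable ✗; to d=23 gives 65.8 − 5.6×23 = -63 → no gain ✓.
High-fitness (own payoff 65.8 − 2.0×23 = 19.8): to d=0 gives 19.0 → no gain ✓; to d=3 gives 32.3 − 2.0×3 = 26.3 → profitable ✗.
Low-fitness (own payoff 19.0): to d=3 gives 32.3 − 9.1×3 = 5 → no gain ✓; to d=23 gives 65.8 − 9.1×23 = -143.5 → no gain ✓.
4 of the 6 constraints hold; not an equilibrium.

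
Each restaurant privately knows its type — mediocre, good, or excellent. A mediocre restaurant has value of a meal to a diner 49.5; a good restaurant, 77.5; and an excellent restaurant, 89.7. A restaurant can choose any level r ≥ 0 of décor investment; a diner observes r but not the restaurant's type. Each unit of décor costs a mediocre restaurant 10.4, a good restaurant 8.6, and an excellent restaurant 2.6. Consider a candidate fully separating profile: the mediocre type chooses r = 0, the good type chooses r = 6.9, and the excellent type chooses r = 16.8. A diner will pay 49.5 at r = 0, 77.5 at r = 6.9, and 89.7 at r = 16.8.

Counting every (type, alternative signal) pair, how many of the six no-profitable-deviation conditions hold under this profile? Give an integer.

Excellent (own payoff 89.7 − 2.6×16.8 = 46.02): to r=0 gives 49.5 → profitable ✗; to r=6.9 gives 77.5 − 2.6×6.9 = 59.56 → profitable ✗.
Good (own payoff 77.5 − 8.6×6.9 = 18.16): to r=0 gives 49.5 → profitable ✗; to r=16.8 gives 89.7 − 8.6×16.8 = -54.78 → no gain ✓.
Mediocre (own payoff 49.5): to r=6.9 gives 77.5 − 10.4×6.9 = 5.74 → no gain ✓; to r=16.8 gives 89.7 − 10.4×16.8 = -85.02 → no gain ✓.
3 of the 6 constraints hold; not an equilibrium.

3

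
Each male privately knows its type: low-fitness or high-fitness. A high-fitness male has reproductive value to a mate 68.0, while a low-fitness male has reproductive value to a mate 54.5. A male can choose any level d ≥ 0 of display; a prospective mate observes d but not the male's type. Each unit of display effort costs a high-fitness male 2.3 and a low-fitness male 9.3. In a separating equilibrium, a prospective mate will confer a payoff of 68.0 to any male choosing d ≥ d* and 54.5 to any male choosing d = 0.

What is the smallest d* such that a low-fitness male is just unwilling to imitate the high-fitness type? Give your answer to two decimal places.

1.45

A low-fitness male choosing d = 0 receives 54.5.
Imitating at d* instead would pay 68.0 at cost 9.3·d*, netting 68.0 − 9.3·d*.
Indifference: 54.5 = 68.0 − 9.3·d*, so d* = (68.0 − 54.5) / 9.3 ≈ 1.45.
At d* the low-fitness type's incentive constraint just binds; the high-fitness type strictly prefers d* since its per-unit cost is lower.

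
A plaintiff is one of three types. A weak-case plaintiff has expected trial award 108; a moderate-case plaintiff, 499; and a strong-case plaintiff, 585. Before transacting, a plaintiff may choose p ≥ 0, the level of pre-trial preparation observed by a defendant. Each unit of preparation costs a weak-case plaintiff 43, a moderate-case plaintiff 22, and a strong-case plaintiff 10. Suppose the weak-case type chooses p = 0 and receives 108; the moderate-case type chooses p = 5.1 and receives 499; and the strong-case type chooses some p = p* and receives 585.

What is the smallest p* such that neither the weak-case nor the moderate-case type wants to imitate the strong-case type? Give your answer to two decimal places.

Weak-case type (on-path payoff 108) won't mimic when 108 ≥ 585 − 43·p*, i.e. p* ≥ 11.09.
Moderate-case type (on-path payoff 499 − 22×5.1 = 386.8) won't mimic when 386.8 ≥ 585 − 22·p*, i.e. p* ≥ 9.01.
Both must hold, so p* = max(11.09, 9.01) = 11.09. The weak-case type's constraint binds.

11.09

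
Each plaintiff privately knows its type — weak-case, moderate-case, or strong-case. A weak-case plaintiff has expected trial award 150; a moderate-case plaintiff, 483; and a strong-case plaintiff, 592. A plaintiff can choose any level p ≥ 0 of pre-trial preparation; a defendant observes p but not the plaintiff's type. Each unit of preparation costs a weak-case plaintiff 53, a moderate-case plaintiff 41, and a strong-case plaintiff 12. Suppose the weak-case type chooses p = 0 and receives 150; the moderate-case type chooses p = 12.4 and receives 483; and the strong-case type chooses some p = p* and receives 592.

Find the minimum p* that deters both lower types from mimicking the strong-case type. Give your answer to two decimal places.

15.06

Weak-case type (on-path payoff 150) won't mimic when 150 ≥ 592 − 53·p*, i.e. p* ≥ 8.34.
Moderate-case type (on-path payoff 483 − 41×12.4 = -25.4) won't mimic when -25.4 ≥ 592 − 41·p*, i.e. p* ≥ 15.06.
Both must hold, so p* = max(8.34, 15.06) = 15.06. The moderate-case type's constraint binds.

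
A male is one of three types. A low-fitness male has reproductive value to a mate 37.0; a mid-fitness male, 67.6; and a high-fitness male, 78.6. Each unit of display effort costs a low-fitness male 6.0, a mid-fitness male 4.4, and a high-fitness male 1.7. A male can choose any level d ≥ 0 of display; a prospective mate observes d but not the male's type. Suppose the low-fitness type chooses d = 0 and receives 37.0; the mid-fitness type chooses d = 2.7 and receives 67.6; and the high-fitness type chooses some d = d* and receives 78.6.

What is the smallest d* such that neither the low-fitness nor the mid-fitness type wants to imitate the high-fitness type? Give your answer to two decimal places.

6.93

Low-fitness type (on-path payoff 37.0) won't mimic when 37.0 ≥ 78.6 − 6.0·d*, i.e. d* ≥ 6.93.
Mid-fitness type (on-path payoff 67.6 − 4.4×2.7 = 55.72) won't mimic when 55.72 ≥ 78.6 − 4.4·d*, i.e. d* ≥ 5.20.
Both must hold, so d* = max(6.93, 5.20) = 6.93. The low-fitness type's constraint binds.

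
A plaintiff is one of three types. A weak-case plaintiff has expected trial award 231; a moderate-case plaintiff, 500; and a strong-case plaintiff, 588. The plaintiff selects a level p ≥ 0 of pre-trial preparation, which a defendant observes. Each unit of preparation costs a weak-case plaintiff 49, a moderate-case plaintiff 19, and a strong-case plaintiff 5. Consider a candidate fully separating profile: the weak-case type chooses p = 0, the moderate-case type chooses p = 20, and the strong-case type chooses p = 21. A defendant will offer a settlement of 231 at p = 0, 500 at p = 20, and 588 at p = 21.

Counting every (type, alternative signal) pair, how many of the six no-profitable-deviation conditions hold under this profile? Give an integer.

Weak-case (own payoff 231): to p=20 gives 500 − 49×20 = -480 → no gain ✓; to p=21 gives 588 − 49×21 = -441 → no gain ✓.
Strong-case (own payoff 588 − 5×21 = 483): to p=0 gives 231 → no gain ✓; to p=20 gives 500 − 5×20 = 400 → no gain ✓.
Moderate-case (own payoff 500 − 19×20 = 120): to p=0 gives 231 → profitable ✗; to p=21 gives 588 − 19×21 = 189 → profitable ✗.
4 of the 6 constraints hold; not an equilibrium.

4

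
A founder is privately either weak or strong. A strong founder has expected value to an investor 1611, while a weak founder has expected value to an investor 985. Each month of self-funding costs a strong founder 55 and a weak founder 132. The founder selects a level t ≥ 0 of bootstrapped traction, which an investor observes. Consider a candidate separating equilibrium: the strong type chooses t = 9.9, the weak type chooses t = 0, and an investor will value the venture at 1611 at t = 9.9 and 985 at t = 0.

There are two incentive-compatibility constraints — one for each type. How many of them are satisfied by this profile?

Weak type: stay at 0 → 985; mimic → 1611 − 132 × 9.9 = 304.2. IC holds (985 ≥ 304.2).
Strong type: signal → 1611 − 55 × 9.9 = 1066.5; deviate to 0 → 985. IC holds (1066.5 ≥ 985).
2 of 2 constraints hold, so this is a separating equilibrium.

2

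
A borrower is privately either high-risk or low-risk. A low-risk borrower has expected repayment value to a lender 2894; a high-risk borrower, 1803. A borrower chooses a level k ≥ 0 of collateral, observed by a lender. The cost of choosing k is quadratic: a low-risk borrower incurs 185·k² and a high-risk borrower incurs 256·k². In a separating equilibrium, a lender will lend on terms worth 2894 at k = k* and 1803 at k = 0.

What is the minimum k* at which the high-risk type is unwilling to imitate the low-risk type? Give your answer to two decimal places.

The high-risk type at k = 0 receives 1803; imitating at k* yields 2894 − 256·k*².
Indifference: 1803 = 2894 − 256·k*², so k*² = (2894 − 1803) / 256 ≈ 4.2617.
k* = √4.2617 ≈ 2.06.

2.06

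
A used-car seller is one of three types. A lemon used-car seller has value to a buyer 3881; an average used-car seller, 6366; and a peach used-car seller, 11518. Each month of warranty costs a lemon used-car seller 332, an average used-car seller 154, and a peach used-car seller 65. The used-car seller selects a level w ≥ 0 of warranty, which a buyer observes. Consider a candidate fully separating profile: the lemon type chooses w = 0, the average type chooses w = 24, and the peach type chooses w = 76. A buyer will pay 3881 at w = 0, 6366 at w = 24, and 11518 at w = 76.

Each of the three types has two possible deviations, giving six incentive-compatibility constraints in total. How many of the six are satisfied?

Peach (own payoff 11518 − 65×76 = 6578): to w=0 gives 3881 → no gain ✓; to w=24 gives 6366 − 65×24 = 4806 → no gain ✓.
Average (own payoff 6366 − 154×24 = 2670): to w=0 gives 3881 → profitable ✗; to w=76 gives 11518 − 154×76 = -186 → no gain ✓.
Lemon (own payoff 3881): to w=24 gives 6366 − 332×24 = -1602 → no gain ✓; to w=76 gives 11518 − 332×76 = -13714 → no gain ✓.
5 of the 6 constraints hold; not an equilibrium.

5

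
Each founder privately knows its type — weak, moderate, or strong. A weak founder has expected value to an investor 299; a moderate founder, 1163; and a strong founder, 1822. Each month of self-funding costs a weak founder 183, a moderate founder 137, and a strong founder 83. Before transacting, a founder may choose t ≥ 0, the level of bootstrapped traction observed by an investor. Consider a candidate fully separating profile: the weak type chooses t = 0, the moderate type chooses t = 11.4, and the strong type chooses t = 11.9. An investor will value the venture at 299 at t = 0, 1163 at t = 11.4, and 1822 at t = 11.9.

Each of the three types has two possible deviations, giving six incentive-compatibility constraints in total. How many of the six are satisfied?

Weak (own payoff 299): to t=11.4 gives 1163 − 183×11.4 = -923.2 → no gain ✓; to t=11.9 gives 1822 − 183×11.9 = -355.7 → no gain ✓.
Strong (own payoff 1822 − 83×11.9 = 834.3): to t=0 gives 299 → no gain ✓; to t=11.4 gives 1163 − 83×11.4 = 216.8 → no gain ✓.
Moderate (own payoff 1163 − 137×11.4 = -398.8): to t=0 gives 299 → profitable ✗; to t=11.9 gives 1822 − 137×11.9 = 191.7 → profitable ✗.
4 of the 6 constraints hold; not an equilibrium.

4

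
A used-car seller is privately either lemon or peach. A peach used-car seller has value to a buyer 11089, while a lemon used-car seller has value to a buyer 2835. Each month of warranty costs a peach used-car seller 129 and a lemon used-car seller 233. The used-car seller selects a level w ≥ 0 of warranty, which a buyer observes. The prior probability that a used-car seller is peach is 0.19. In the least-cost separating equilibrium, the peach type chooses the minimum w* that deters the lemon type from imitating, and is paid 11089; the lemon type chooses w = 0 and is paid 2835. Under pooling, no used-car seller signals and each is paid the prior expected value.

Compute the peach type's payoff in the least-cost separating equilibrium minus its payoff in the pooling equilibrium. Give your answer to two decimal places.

2115.93

Least-cost separating signal: w* solves 2835 = 11089 − 233·w*, so w* = (11089 − 2835)/233 ≈ 35.4249.
Peach type's separating payoff: 11089 − 129 × w* = 11089 − 129 × (11089 − 2835)/233 = 11089 − 1064766/233 ≈ 6519.1888.
Pooling payoff: 0.19 × 11089 + 0.81 × 2835 = 4403.26.
Difference: 6519.1888 − 4403.26 = 2115.9288, i.e. 2115.93 to two decimal places.
The peach type prefers to separate.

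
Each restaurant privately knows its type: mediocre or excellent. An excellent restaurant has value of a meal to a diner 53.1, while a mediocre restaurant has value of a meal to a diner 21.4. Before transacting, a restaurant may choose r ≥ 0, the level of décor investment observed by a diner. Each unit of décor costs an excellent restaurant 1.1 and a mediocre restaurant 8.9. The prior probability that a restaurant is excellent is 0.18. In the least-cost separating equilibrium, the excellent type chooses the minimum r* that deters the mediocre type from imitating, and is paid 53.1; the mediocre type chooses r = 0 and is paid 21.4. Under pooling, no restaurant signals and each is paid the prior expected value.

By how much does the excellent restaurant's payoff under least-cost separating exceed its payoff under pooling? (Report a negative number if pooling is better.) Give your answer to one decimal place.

Least-cost separating signal: r* solves 21.4 = 53.1 − 8.9·r*, so r* = (53.1 − 21.4)/8.9 ≈ 3.5618.
Excellent type's separating payoff: 53.1 − 1.1 × r* = 53.1 − 1.1 × (53.1 − 21.4)/8.9 = 53.1 − 34.87/8.9 ≈ 49.182.
Pooling payoff: 0.18 × 53.1 + 0.82 × 21.4 = 27.106.
Difference: 49.182 − 27.106 = 22.076, i.e. 22.1 to one decimal place.
The excellent type prefers to separate.

22.1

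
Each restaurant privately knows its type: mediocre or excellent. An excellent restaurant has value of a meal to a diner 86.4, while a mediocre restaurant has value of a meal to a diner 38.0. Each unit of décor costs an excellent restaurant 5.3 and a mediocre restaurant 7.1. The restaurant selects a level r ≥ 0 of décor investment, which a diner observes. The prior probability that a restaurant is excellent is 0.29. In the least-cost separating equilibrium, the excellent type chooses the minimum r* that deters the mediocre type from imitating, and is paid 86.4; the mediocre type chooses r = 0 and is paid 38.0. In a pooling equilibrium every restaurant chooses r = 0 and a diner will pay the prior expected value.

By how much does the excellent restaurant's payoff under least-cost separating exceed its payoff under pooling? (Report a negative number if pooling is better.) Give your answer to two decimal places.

-1.77

Least-cost separating signal: r* solves 38.0 = 86.4 − 7.1·r*, so r* = (86.4 − 38.0)/7.1 ≈ 6.8169.
Excellent type's separating payoff: 86.4 − 5.3 × r* = 86.4 − 5.3 × (86.4 − 38.0)/7.1 = 86.4 − 256.52/7.1 ≈ 50.2704.
Pooling payoff: 0.29 × 86.4 + 0.71 × 38.0 = 52.036.
Difference: 50.2704 − 52.036 = -1.7656, i.e. -1.77 to two decimal places.
The excellent type would prefer the pooling outcome.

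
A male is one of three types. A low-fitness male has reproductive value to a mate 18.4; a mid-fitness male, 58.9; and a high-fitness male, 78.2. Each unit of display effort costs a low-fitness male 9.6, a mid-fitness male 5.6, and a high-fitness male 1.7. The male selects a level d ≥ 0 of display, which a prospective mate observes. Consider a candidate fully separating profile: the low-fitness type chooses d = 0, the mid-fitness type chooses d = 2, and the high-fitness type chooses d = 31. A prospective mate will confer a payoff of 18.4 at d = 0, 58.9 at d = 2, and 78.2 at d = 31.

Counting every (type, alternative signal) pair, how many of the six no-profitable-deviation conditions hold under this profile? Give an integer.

4

Low-fitness (own payoff 18.4): to d=2 gives 58.9 − 9.6×2 = 39.7 → profitable ✗; to d=31 gives 78.2 − 9.6×31 = -219.4 → no gain ✓.
Mid-fitness (own payoff 58.9 − 5.6×2 = 47.7): to d=0 gives 18.4 → no gain ✓; to d=31 gives 78.2 − 5.6×31 = -95.4 → no gain ✓.
High-fitness (own payoff 78.2 − 1.7×31 = 25.5): to d=0 gives 18.4 → no gain ✓; to d=2 gives 58.9 − 1.7×2 = 55.5 → profitable ✗.
4 of the 6 constraints hold; not an equilibrium.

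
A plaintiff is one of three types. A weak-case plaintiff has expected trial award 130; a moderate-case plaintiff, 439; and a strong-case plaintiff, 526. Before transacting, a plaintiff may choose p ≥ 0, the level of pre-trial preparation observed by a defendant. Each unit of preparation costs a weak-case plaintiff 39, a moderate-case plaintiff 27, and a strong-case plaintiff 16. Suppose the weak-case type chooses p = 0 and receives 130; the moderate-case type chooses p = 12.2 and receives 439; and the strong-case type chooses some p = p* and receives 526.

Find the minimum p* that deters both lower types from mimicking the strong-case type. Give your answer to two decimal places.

Moderate-case type (on-path payoff 439 − 27×12.2 = 109.6) won't mimic when 109.6 ≥ 526 − 27·p*, i.e. p* ≥ 15.42.
Weak-case type (on-path payoff 130) won't mimic when 130 ≥ 526 − 39·p*, i.e. p* ≥ 10.15.
Both must hold, so p* = max(10.15, 15.42) = 15.42. The moderate-case type's constraint binds.

15.42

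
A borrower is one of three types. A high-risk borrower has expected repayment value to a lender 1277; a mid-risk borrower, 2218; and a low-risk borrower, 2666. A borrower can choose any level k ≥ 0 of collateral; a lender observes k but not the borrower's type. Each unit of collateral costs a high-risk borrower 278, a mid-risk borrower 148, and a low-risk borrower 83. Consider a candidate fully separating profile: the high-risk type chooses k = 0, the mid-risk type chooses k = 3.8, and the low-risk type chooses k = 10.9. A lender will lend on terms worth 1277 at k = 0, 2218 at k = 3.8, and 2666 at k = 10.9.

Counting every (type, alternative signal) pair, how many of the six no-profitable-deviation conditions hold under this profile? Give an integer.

High-risk (own payoff 1277): to k=3.8 gives 2218 − 278×3.8 = 1161.6 → no gain ✓; to k=10.9 gives 2666 − 278×10.9 = -364.2 → no gain ✓.
Low-risk (own payoff 2666 − 83×10.9 = 1761.3): to k=0 gives 1277 → no gain ✓; to k=3.8 gives 2218 − 83×3.8 = 1902.6 → profitable ✗.
Mid-risk (own payoff 2218 − 148×3.8 = 1655.6): to k=0 gives 1277 → no gain ✓; to k=10.9 gives 2666 − 148×10.9 = 1052.8 → no gain ✓.
5 of the 6 constraints hold; not an equilibrium.

5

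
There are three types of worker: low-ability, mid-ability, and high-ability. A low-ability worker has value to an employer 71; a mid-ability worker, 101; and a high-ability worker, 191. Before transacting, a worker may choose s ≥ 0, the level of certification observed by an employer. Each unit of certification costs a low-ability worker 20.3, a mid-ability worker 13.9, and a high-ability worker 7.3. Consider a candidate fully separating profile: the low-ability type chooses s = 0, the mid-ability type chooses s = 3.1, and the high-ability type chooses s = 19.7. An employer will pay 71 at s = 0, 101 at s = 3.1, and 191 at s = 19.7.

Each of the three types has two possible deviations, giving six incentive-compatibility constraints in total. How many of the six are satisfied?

High-ability (own payoff 191 − 7.3×19.7 = 47.19): to s=0 gives 71 → profitable ✗; to s=3.1 gives 101 − 7.3×3.1 = 78.37 → profitable ✗.
Low-ability (own payoff 71): to s=3.1 gives 101 − 20.3×3.1 = 38.07 → no gain ✓; to s=19.7 gives 191 − 20.3×19.7 = -208.91 → no gain ✓.
Mid-ability (own payoff 101 − 13.9×3.1 = 57.91): to s=0 gives 71 → profitable ✗; to s=19.7 gives 191 − 13.9×19.7 = -82.83 → no gain ✓.
3 of the 6 constraints hold; not an equilibrium.

3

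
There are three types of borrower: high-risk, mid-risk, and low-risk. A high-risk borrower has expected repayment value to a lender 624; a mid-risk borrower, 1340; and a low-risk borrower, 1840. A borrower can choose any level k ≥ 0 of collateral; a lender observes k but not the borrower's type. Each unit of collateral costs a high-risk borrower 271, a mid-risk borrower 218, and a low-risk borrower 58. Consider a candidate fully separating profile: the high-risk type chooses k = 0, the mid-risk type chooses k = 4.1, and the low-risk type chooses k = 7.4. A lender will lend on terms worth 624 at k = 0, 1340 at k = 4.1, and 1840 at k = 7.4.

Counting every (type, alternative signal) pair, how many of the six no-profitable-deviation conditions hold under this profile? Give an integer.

Low-risk (own payoff 1840 − 58×7.4 = 1410.8): to k=0 gives 624 → no gain ✓; to k=4.1 gives 1340 − 58×4.1 = 1102.2 → no gain ✓.
High-risk (own payoff 624): to k=4.1 gives 1340 − 271×4.1 = 228.9 → no gain ✓; to k=7.4 gives 1840 − 271×7.4 = -165.4 → no gain ✓.
Mid-risk (own payoff 1340 − 218×4.1 = 446.2): to k=0 gives 624 → profitable ✗; to k=7.4 gives 1840 − 218×7.4 = 226.8 → no gain ✓.
5 of the 6 constraints hold; not an equilibrium.

5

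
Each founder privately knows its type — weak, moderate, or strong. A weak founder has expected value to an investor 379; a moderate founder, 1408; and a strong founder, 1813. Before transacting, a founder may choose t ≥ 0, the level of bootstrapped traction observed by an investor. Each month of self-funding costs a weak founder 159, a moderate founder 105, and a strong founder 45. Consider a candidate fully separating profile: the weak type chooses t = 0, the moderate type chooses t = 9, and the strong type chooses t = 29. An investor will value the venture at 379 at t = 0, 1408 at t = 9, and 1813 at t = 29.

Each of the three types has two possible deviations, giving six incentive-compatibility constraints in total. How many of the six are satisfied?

Moderate (own payoff 1408 − 105×9 = 463): to t=0 gives 379 → no gain ✓; to t=29 gives 1813 − 105×29 = -1232 → no gain ✓.
Strong (own payoff 1813 − 45×29 = 508): to t=0 gives 379 → no gain ✓; to t=9 gives 1408 − 45×9 = 1003 → profitable ✗.
Weak (own payoff 379): to t=9 gives 1408 − 159×9 = -23 → no gain ✓; to t=29 gives 1813 − 159×29 = -2798 → no gain ✓.
5 of the 6 constraints hold; not an equilibrium.

5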